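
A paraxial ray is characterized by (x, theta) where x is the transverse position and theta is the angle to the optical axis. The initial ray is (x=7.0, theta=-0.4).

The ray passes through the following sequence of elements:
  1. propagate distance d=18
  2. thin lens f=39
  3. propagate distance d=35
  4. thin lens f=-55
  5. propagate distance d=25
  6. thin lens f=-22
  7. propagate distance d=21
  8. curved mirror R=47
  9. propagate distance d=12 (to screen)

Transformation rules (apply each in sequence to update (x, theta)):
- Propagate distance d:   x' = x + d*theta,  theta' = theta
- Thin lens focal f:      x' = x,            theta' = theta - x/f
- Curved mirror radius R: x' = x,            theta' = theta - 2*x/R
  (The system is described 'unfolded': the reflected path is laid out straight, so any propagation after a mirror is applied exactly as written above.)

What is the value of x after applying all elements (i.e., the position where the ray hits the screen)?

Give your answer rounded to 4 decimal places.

Answer: -59.9316

Derivation:
Initial: x=7.0000 theta=-0.4000
After 1 (propagate distance d=18): x=-0.2000 theta=-0.4000
After 2 (thin lens f=39): x=-0.2000 theta=-77/195 (≈-0.3949)
After 3 (propagate distance d=35): x=-2734/195 (≈-14.0205) theta=-77/195 (≈-0.3949)
After 4 (thin lens f=-55): x=-2734/195 (≈-14.0205) theta=-2323/3575 (≈-0.6498)
After 5 (propagate distance d=25): x=-64919/2145 (≈-30.2653) theta=-2323/3575 (≈-0.6498)
After 6 (thin lens f=-22): x=-64919/2145 (≈-30.2653) theta=-477913/235950 (≈-2.0255)
After 7 (propagate distance d=21): x=-17177263/235950 (≈-72.8004) theta=-477913/235950 (≈-2.0255)
After 8 (curved mirror R=47): x=-17177263/235950 (≈-72.8004) theta=792841/739310 (≈1.0724)
After 9 (propagate distance d=12 (to screen)): x=-664619981/11089650 (≈-59.9316) theta=792841/739310 (≈1.0724)
Rounded to 4 decimal places: x = -59.9316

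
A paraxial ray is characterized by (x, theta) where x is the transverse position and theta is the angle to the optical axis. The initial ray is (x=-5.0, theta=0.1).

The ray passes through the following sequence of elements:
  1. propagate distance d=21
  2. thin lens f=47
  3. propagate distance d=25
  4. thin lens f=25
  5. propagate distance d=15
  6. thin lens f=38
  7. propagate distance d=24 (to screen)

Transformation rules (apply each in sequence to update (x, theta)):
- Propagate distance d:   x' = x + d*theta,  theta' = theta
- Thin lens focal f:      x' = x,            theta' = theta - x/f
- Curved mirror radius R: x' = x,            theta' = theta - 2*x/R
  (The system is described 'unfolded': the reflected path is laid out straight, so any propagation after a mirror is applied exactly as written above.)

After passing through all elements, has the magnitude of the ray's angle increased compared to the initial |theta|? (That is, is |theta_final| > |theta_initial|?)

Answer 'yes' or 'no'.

Answer: no

Derivation:
Initial: x=-5.0000 theta=0.1000
After 1 (propagate distance d=21): x=-2.9000 theta=0.1000
After 2 (thin lens f=47): x=-2.9000 theta=38/235 (≈0.1617)
After 3 (propagate distance d=25): x=537/470 (≈1.1426) theta=38/235 (≈0.1617)
After 4 (thin lens f=25): x=537/470 (≈1.1426) theta=0.1160
After 5 (propagate distance d=15): x=3387/1175 (≈2.8826) theta=0.1160
After 6 (thin lens f=38): x=3387/1175 (≈2.8826) theta=4481/111625 (≈0.0401)
After 7 (propagate distance d=24 (to screen)): x=429309/111625 (≈3.8460) theta=4481/111625 (≈0.0401)
|theta_initial|=0.1000 |theta_final|=4481/111625 (≈0.0401) -> not increased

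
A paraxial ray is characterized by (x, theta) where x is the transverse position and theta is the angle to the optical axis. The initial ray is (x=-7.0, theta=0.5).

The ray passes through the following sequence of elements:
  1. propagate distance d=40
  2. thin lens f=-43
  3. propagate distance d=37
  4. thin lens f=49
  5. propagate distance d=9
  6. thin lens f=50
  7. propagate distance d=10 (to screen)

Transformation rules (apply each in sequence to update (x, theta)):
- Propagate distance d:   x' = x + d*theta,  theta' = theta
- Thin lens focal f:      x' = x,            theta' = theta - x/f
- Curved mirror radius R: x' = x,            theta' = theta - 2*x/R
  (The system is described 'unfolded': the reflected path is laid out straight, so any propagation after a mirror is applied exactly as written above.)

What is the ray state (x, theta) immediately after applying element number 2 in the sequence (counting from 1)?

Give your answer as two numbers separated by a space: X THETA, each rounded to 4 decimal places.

Initial: x=-7.0000 theta=0.5000
After 1 (propagate distance d=40): x=13.0000 theta=0.5000
After 2 (thin lens f=-43): x=13.0000 theta=69/86 (≈0.8023)
Rounded to 4 decimal places: x = 13.0000, theta = 0.8023

Answer: 13.0000 0.8023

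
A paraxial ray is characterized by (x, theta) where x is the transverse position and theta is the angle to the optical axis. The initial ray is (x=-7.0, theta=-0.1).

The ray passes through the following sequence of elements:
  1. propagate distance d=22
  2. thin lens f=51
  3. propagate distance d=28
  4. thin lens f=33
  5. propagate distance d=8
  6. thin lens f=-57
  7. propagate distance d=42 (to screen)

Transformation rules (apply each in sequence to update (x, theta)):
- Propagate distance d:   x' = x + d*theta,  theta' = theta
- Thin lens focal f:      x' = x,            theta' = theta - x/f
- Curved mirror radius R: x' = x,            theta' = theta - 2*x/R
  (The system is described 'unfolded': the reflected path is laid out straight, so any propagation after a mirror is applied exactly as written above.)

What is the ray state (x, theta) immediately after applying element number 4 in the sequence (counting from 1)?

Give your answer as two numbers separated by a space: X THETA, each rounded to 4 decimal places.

Initial: x=-7.0000 theta=-0.1000
After 1 (propagate distance d=22): x=-9.2000 theta=-0.1000
After 2 (thin lens f=51): x=-9.2000 theta=41/510 (≈0.0804)
After 3 (propagate distance d=28): x=-1772/255 (≈-6.9490) theta=41/510 (≈0.0804)
After 4 (thin lens f=33): x=-1772/255 (≈-6.9490) theta=4897/16830 (≈0.2910)
Rounded to 4 decimal places: x = -6.9490, theta = 0.2910

Answer: -6.9490 0.2910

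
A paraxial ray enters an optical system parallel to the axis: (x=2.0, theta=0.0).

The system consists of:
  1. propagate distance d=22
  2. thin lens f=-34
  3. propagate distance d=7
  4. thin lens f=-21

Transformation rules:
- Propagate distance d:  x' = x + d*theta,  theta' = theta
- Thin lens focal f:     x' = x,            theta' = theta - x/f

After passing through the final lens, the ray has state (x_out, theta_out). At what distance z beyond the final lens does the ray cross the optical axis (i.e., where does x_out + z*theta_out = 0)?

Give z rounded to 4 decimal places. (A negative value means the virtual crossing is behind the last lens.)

Answer: -13.8871

Derivation:
Initial: x=2.0000 theta=0.0000
After 1 (propagate distance d=22): x=2.0000 theta=0.0000
After 2 (thin lens f=-34): x=2.0000 theta=1/17 (≈0.0588)
After 3 (propagate distance d=7): x=41/17 (≈2.4118) theta=1/17 (≈0.0588)
After 4 (thin lens f=-21): x=41/17 (≈2.4118) theta=62/357 (≈0.1737)
z_focus = -x_out/theta_out = -(41/17)/(62/357) = -861/62 ≈ -13.8871
Rounded to 4 decimal places: z = -13.8871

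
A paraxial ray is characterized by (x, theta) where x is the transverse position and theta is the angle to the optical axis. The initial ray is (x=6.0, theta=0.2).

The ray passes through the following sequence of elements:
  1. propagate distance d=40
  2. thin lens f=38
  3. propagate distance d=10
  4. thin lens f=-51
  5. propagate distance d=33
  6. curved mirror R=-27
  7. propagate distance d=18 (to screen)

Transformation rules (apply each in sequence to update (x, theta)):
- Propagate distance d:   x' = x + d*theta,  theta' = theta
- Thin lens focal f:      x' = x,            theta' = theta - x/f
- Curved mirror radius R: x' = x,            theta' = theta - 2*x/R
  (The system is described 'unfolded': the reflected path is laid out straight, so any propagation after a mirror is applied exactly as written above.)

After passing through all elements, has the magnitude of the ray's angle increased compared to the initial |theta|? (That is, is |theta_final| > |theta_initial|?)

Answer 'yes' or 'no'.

Answer: yes

Derivation:
Initial: x=6.0000 theta=0.2000
After 1 (propagate distance d=40): x=14.0000 theta=0.2000
After 2 (thin lens f=38): x=14.0000 theta=-16/95 (≈-0.1684)
After 3 (propagate distance d=10): x=234/19 (≈12.3158) theta=-16/95 (≈-0.1684)
After 4 (thin lens f=-51): x=234/19 (≈12.3158) theta=118/1615 (≈0.0731)
After 5 (propagate distance d=33): x=23784/1615 (≈14.7269) theta=118/1615 (≈0.0731)
After 6 (curved mirror R=-27): x=23784/1615 (≈14.7269) theta=16918/14535 (≈1.1639)
After 7 (propagate distance d=18 (to screen)): x=11524/323 (≈35.6780) theta=16918/14535 (≈1.1639)
|theta_initial|=0.2000 |theta_final|=16918/14535 (≈1.1639) -> increased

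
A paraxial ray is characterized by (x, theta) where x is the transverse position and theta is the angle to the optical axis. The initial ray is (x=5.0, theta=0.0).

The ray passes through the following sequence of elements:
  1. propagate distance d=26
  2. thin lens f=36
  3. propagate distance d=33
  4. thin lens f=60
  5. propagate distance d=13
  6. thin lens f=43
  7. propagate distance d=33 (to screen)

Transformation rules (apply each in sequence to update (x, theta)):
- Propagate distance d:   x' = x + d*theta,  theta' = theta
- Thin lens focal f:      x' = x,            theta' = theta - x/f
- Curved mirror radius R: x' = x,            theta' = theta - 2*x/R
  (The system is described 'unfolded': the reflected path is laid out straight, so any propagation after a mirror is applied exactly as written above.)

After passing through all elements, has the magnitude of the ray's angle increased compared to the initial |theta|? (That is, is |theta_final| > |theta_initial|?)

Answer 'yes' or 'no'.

Answer: yes

Derivation:
Initial: x=5.0000 theta=0.0000
After 1 (propagate distance d=26): x=5.0000 theta=0.0000
After 2 (thin lens f=36): x=5.0000 theta=-5/36 (≈-0.1389)
After 3 (propagate distance d=33): x=5/12 (≈0.4167) theta=-5/36 (≈-0.1389)
After 4 (thin lens f=60): x=5/12 (≈0.4167) theta=-7/48 (≈-0.1458)
After 5 (propagate distance d=13): x=-71/48 (≈-1.4792) theta=-7/48 (≈-0.1458)
After 6 (thin lens f=43): x=-71/48 (≈-1.4792) theta=-115/1032 (≈-0.1114)
After 7 (propagate distance d=33 (to screen)): x=-10643/2064 (≈-5.1565) theta=-115/1032 (≈-0.1114)
|theta_initial|=0.0000 |theta_final|=115/1032 (≈0.1114) -> increased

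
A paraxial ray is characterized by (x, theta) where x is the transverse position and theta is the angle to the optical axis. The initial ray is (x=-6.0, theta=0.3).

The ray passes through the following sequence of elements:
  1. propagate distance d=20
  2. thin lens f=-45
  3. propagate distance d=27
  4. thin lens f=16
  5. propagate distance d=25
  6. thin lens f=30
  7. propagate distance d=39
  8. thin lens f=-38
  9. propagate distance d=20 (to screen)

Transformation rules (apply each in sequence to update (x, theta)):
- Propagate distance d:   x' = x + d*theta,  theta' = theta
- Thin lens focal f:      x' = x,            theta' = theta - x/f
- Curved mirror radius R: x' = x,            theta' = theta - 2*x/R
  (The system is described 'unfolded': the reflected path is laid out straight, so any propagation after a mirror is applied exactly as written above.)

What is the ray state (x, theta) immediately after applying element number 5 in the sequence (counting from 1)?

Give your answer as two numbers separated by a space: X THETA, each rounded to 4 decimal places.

Initial: x=-6.0000 theta=0.3000
After 1 (propagate distance d=20): x=0.0000 theta=0.3000
After 2 (thin lens f=-45): x=0.0000 theta=0.3000
After 3 (propagate distance d=27): x=8.1000 theta=0.3000
After 4 (thin lens f=16): x=8.1000 theta=-33/160 (≈-0.2063)
After 5 (propagate distance d=25): x=471/160 (≈2.9438) theta=-33/160 (≈-0.2063)
Rounded to 4 decimal places: x = 2.9438, theta = -0.2063

Answer: 2.9438 -0.2063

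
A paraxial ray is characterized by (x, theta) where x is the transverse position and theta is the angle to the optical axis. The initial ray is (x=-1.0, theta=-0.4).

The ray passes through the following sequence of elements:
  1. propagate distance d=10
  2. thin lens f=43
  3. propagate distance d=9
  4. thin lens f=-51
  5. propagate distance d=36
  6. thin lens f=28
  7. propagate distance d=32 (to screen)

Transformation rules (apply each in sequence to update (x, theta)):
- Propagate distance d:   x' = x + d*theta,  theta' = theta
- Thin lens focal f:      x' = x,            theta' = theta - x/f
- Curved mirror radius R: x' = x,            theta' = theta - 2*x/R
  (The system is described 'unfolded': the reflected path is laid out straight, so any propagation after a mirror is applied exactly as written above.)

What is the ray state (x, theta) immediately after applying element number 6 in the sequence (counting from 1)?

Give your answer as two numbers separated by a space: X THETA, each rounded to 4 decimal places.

Answer: -23.0993 0.3931

Derivation:
Initial: x=-1.0000 theta=-0.4000
After 1 (propagate distance d=10): x=-5.0000 theta=-0.4000
After 2 (thin lens f=43): x=-5.0000 theta=-61/215 (≈-0.2837)
After 3 (propagate distance d=9): x=-1624/215 (≈-7.5535) theta=-61/215 (≈-0.2837)
After 4 (thin lens f=-51): x=-1624/215 (≈-7.5535) theta=-947/2193 (≈-0.4318)
After 5 (propagate distance d=36): x=-84428/3655 (≈-23.0993) theta=-947/2193 (≈-0.4318)
After 6 (thin lens f=28): x=-84428/3655 (≈-23.0993) theta=30176/76755 (≈0.3931)
Rounded to 4 decimal places: x = -23.0993, theta = 0.3931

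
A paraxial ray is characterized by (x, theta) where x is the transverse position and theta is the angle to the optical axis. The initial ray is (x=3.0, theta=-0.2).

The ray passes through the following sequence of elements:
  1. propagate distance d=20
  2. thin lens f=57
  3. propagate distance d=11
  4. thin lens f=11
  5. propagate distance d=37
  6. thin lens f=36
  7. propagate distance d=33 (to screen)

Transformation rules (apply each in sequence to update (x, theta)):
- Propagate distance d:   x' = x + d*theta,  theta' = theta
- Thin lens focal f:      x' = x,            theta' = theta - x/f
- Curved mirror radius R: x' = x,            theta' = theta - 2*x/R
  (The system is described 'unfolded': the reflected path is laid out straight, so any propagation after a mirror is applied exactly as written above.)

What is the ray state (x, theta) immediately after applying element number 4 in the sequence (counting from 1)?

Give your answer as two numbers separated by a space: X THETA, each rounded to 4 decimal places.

Initial: x=3.0000 theta=-0.2000
After 1 (propagate distance d=20): x=-1.0000 theta=-0.2000
After 2 (thin lens f=57): x=-1.0000 theta=-52/285 (≈-0.1825)
After 3 (propagate distance d=11): x=-857/285 (≈-3.0070) theta=-52/285 (≈-0.1825)
After 4 (thin lens f=11): x=-857/285 (≈-3.0070) theta=1/11 (≈0.0909)
Rounded to 4 decimal places: x = -3.0070, theta = 0.0909

Answer: -3.0070 0.0909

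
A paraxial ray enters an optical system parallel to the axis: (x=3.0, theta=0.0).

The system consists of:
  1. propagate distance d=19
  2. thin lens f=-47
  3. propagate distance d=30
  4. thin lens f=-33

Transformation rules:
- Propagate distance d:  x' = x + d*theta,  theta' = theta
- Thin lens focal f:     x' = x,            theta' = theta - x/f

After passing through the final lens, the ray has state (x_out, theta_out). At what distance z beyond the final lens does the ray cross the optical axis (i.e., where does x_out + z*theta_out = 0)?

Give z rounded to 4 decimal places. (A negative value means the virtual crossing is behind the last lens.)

Initial: x=3.0000 theta=0.0000
After 1 (propagate distance d=19): x=3.0000 theta=0.0000
After 2 (thin lens f=-47): x=3.0000 theta=3/47 (≈0.0638)
After 3 (propagate distance d=30): x=231/47 (≈4.9149) theta=3/47 (≈0.0638)
After 4 (thin lens f=-33): x=231/47 (≈4.9149) theta=10/47 (≈0.2128)
z_focus = -x_out/theta_out = -(231/47)/(10/47) = -23.1000
Rounded to 4 decimal places: z = -23.1000

Answer: -23.1000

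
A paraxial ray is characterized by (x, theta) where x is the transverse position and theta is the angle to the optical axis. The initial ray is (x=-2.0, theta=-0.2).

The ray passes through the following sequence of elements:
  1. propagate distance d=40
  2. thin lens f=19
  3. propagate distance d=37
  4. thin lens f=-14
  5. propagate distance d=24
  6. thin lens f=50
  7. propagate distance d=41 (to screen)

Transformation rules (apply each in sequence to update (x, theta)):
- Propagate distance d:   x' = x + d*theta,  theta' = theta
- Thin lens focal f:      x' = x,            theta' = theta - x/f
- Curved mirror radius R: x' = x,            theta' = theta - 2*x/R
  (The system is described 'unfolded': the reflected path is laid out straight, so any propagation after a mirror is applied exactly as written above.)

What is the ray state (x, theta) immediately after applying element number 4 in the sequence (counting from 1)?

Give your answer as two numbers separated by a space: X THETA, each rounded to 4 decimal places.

Answer: 2.0737 0.4744

Derivation:
Initial: x=-2.0000 theta=-0.2000
After 1 (propagate distance d=40): x=-10.0000 theta=-0.2000
After 2 (thin lens f=19): x=-10.0000 theta=31/95 (≈0.3263)
After 3 (propagate distance d=37): x=197/95 (≈2.0737) theta=31/95 (≈0.3263)
After 4 (thin lens f=-14): x=197/95 (≈2.0737) theta=631/1330 (≈0.4744)
Rounded to 4 decimal places: x = 2.0737, theta = 0.4744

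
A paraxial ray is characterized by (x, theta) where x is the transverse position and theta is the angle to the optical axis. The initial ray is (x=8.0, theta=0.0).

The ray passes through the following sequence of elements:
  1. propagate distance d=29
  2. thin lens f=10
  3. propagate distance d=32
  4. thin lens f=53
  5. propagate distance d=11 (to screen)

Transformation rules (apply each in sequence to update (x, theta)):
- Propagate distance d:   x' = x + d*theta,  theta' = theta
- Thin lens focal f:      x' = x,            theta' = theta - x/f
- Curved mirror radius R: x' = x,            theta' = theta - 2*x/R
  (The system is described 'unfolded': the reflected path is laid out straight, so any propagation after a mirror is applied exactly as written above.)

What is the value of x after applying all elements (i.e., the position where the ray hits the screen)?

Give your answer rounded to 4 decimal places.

Answer: -22.7472

Derivation:
Initial: x=8.0000 theta=0.0000
After 1 (propagate distance d=29): x=8.0000 theta=0.0000
After 2 (thin lens f=10): x=8.0000 theta=-0.8000
After 3 (propagate distance d=32): x=-17.6000 theta=-0.8000
After 4 (thin lens f=53): x=-17.6000 theta=-124/265 (≈-0.4679)
After 5 (propagate distance d=11 (to screen)): x=-6028/265 (≈-22.7472) theta=-124/265 (≈-0.4679)
Rounded to 4 decimal places: x = -22.7472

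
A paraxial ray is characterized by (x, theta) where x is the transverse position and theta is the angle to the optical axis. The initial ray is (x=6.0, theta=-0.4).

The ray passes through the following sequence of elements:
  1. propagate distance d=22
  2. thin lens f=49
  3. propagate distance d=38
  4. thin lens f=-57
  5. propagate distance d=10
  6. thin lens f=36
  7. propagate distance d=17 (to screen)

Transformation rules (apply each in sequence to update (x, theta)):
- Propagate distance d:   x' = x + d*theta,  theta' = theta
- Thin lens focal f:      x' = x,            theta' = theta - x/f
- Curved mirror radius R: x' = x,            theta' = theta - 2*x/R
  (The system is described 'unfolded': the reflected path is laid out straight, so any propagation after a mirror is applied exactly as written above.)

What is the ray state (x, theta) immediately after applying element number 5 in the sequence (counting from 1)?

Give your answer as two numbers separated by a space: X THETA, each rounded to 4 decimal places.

Answer: -22.0341 -0.6206

Derivation:
Initial: x=6.0000 theta=-0.4000
After 1 (propagate distance d=22): x=-2.8000 theta=-0.4000
After 2 (thin lens f=49): x=-2.8000 theta=-12/35 (≈-0.3429)
After 3 (propagate distance d=38): x=-554/35 (≈-15.8286) theta=-12/35 (≈-0.3429)
After 4 (thin lens f=-57): x=-554/35 (≈-15.8286) theta=-1238/1995 (≈-0.6206)
After 5 (propagate distance d=10): x=-43958/1995 (≈-22.0341) theta=-1238/1995 (≈-0.6206)
Rounded to 4 decimal places: x = -22.0341, theta = -0.6206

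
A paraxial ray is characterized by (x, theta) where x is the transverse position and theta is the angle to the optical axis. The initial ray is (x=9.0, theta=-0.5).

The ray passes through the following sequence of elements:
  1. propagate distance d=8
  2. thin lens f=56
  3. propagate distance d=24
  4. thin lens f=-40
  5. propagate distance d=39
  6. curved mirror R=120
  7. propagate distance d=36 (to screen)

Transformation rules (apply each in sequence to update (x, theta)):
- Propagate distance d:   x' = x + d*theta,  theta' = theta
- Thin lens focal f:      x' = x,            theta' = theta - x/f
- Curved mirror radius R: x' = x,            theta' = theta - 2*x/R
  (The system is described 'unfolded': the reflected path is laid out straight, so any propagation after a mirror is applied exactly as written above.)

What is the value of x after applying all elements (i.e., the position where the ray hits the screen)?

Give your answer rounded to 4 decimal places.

Answer: -45.8586

Derivation:
Initial: x=9.0000 theta=-0.5000
After 1 (propagate distance d=8): x=5.0000 theta=-0.5000
After 2 (thin lens f=56): x=5.0000 theta=-33/56 (≈-0.5893)
After 3 (propagate distance d=24): x=-64/7 (≈-9.1429) theta=-33/56 (≈-0.5893)
After 4 (thin lens f=-40): x=-64/7 (≈-9.1429) theta=-229/280 (≈-0.8179)
After 5 (propagate distance d=39): x=-11491/280 (≈-41.0393) theta=-229/280 (≈-0.8179)
After 6 (curved mirror R=120): x=-11491/280 (≈-41.0393) theta=-2249/16800 (≈-0.1339)
After 7 (propagate distance d=36 (to screen)): x=-32101/700 (≈-45.8586) theta=-2249/16800 (≈-0.1339)
Rounded to 4 decimal places: x = -45.8586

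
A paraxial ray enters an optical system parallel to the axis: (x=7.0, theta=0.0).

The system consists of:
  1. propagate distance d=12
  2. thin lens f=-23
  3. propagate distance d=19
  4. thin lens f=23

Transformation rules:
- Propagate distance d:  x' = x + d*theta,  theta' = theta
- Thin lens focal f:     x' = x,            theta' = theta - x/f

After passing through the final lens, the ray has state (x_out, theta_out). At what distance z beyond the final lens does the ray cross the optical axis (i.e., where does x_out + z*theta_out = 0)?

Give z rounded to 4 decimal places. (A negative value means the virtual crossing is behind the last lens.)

Initial: x=7.0000 theta=0.0000
After 1 (propagate distance d=12): x=7.0000 theta=0.0000
After 2 (thin lens f=-23): x=7.0000 theta=7/23 (≈0.3043)
After 3 (propagate distance d=19): x=294/23 (≈12.7826) theta=7/23 (≈0.3043)
After 4 (thin lens f=23): x=294/23 (≈12.7826) theta=-133/529 (≈-0.2514)
z_focus = -x_out/theta_out = -(294/23)/(-133/529) = 966/19 ≈ 50.8421
Rounded to 4 decimal places: z = 50.8421

Answer: 50.8421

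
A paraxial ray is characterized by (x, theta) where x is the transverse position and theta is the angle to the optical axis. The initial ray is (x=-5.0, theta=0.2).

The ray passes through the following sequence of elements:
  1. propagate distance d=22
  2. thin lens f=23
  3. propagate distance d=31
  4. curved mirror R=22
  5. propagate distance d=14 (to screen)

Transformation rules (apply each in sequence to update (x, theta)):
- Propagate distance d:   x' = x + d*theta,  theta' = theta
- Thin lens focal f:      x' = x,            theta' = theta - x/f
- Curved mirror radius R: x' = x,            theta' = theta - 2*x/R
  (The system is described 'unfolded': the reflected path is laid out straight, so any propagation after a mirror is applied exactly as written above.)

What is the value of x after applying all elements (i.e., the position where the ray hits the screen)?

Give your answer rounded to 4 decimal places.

Initial: x=-5.0000 theta=0.2000
After 1 (propagate distance d=22): x=-0.6000 theta=0.2000
After 2 (thin lens f=23): x=-0.6000 theta=26/115 (≈0.2261)
After 3 (propagate distance d=31): x=737/115 (≈6.4087) theta=26/115 (≈0.2261)
After 4 (curved mirror R=22): x=737/115 (≈6.4087) theta=-41/115 (≈-0.3565)
After 5 (propagate distance d=14 (to screen)): x=163/115 (≈1.4174) theta=-41/115 (≈-0.3565)
Rounded to 4 decimal places: x = 1.4174

Answer: 1.4174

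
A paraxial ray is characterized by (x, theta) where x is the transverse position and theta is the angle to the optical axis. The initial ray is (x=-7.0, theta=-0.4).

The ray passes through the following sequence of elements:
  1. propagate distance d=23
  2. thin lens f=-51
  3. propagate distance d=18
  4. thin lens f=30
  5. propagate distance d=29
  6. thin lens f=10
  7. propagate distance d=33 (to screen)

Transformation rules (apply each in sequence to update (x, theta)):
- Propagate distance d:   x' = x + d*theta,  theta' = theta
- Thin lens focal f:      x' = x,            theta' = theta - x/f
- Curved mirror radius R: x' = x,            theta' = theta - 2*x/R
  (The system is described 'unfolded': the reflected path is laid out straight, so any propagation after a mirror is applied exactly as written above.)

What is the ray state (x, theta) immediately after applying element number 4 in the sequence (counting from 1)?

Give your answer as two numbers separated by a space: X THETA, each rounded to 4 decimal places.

Answer: -29.1176 0.2529

Derivation:
Initial: x=-7.0000 theta=-0.4000
After 1 (propagate distance d=23): x=-16.2000 theta=-0.4000
After 2 (thin lens f=-51): x=-16.2000 theta=-61/85 (≈-0.7176)
After 3 (propagate distance d=18): x=-495/17 (≈-29.1176) theta=-61/85 (≈-0.7176)
After 4 (thin lens f=30): x=-495/17 (≈-29.1176) theta=43/170 (≈0.2529)
Rounded to 4 decimal places: x = -29.1176, theta = 0.2529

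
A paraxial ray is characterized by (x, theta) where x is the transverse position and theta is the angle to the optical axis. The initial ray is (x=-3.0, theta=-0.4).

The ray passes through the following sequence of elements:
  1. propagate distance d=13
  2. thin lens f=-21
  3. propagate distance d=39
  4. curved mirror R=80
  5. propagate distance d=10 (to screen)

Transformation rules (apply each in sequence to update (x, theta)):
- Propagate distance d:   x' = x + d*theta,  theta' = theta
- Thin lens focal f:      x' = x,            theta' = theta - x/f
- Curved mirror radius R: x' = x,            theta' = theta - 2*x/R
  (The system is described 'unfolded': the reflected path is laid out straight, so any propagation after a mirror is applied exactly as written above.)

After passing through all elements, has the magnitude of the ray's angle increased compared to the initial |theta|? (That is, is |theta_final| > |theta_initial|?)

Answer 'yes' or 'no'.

Answer: no

Derivation:
Initial: x=-3.0000 theta=-0.4000
After 1 (propagate distance d=13): x=-8.2000 theta=-0.4000
After 2 (thin lens f=-21): x=-8.2000 theta=-83/105 (≈-0.7905)
After 3 (propagate distance d=39): x=-1366/35 (≈-39.0286) theta=-83/105 (≈-0.7905)
After 4 (curved mirror R=80): x=-1366/35 (≈-39.0286) theta=389/2100 (≈0.1852)
After 5 (propagate distance d=10 (to screen)): x=-7807/210 (≈-37.1762) theta=389/2100 (≈0.1852)
|theta_initial|=0.4000 |theta_final|=389/2100 (≈0.1852) -> not increased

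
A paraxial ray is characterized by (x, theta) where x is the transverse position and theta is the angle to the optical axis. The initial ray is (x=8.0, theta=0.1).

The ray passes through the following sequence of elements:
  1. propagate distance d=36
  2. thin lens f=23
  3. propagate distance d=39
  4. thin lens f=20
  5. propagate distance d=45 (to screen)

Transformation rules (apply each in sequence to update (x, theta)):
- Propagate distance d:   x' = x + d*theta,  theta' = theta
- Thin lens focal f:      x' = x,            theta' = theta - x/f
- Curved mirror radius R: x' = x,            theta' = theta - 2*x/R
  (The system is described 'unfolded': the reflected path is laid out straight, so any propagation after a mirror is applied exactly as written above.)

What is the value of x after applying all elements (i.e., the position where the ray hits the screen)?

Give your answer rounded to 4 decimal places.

Initial: x=8.0000 theta=0.1000
After 1 (propagate distance d=36): x=11.6000 theta=0.1000
After 2 (thin lens f=23): x=11.6000 theta=-93/230 (≈-0.4043)
After 3 (propagate distance d=39): x=-959/230 (≈-4.1696) theta=-93/230 (≈-0.4043)
After 4 (thin lens f=20): x=-959/230 (≈-4.1696) theta=-901/4600 (≈-0.1959)
After 5 (propagate distance d=45 (to screen)): x=-2389/184 (≈-12.9837) theta=-901/4600 (≈-0.1959)
Rounded to 4 decimal places: x = -12.9837

Answer: -12.9837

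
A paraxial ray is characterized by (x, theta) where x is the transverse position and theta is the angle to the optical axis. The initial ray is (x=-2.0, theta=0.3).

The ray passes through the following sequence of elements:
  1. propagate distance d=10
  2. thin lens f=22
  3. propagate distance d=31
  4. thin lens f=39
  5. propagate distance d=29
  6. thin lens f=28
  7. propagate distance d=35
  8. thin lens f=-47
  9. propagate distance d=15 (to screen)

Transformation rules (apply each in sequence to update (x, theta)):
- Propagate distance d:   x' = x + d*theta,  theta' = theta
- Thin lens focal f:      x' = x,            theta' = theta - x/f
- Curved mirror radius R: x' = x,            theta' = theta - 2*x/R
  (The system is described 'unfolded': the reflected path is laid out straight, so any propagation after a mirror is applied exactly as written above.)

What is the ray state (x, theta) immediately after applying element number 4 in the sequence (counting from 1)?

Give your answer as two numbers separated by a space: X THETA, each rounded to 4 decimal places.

Initial: x=-2.0000 theta=0.3000
After 1 (propagate distance d=10): x=1.0000 theta=0.3000
After 2 (thin lens f=22): x=1.0000 theta=14/55 (≈0.2545)
After 3 (propagate distance d=31): x=489/55 (≈8.8909) theta=14/55 (≈0.2545)
After 4 (thin lens f=39): x=489/55 (≈8.8909) theta=19/715 (≈0.0266)
Rounded to 4 decimal places: x = 8.8909, theta = 0.0266

Answer: 8.8909 0.0266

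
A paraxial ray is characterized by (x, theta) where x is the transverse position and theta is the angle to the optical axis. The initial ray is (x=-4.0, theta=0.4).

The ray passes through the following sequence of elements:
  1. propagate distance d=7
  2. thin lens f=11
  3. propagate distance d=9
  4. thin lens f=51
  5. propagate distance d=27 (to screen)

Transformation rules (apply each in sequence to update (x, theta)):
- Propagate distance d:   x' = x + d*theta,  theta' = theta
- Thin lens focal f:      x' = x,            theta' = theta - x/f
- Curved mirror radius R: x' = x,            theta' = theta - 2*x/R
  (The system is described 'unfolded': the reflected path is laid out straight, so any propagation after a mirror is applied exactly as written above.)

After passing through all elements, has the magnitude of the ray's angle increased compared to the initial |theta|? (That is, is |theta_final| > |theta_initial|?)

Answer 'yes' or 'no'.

Answer: yes

Derivation:
Initial: x=-4.0000 theta=0.4000
After 1 (propagate distance d=7): x=-1.2000 theta=0.4000
After 2 (thin lens f=11): x=-1.2000 theta=28/55 (≈0.5091)
After 3 (propagate distance d=9): x=186/55 (≈3.3818) theta=28/55 (≈0.5091)
After 4 (thin lens f=51): x=186/55 (≈3.3818) theta=414/935 (≈0.4428)
After 5 (propagate distance d=27 (to screen)): x=2868/187 (≈15.3369) theta=414/935 (≈0.4428)
|theta_initial|=0.4000 |theta_final|=414/935 (≈0.4428) -> increased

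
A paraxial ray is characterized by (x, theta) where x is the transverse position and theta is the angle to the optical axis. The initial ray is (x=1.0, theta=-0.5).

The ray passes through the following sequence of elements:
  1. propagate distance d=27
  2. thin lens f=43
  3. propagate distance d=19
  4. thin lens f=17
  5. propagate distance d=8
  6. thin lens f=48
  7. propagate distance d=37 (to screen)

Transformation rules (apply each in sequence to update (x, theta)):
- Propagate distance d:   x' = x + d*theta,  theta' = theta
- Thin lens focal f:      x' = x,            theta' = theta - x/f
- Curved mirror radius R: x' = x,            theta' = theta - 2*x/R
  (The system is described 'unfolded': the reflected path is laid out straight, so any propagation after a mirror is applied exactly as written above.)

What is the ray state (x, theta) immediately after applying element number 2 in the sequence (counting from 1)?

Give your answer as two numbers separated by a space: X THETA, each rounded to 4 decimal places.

Initial: x=1.0000 theta=-0.5000
After 1 (propagate distance d=27): x=-12.5000 theta=-0.5000
After 2 (thin lens f=43): x=-12.5000 theta=-9/43 (≈-0.2093)
Rounded to 4 decimal places: x = -12.5000, theta = -0.2093

Answer: -12.5000 -0.2093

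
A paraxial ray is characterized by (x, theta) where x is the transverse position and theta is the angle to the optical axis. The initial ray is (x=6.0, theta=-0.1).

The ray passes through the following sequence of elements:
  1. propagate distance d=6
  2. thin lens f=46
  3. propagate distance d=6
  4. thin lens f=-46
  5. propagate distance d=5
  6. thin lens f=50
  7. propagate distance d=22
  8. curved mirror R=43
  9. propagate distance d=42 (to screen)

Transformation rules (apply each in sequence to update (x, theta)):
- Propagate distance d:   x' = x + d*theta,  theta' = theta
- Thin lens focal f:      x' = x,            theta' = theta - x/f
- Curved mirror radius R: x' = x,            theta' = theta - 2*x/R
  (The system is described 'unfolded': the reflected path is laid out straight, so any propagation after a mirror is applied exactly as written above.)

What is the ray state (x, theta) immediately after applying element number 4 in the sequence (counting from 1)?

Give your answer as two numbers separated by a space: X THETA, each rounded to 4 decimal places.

Initial: x=6.0000 theta=-0.1000
After 1 (propagate distance d=6): x=5.4000 theta=-0.1000
After 2 (thin lens f=46): x=5.4000 theta=-5/23 (≈-0.2174)
After 3 (propagate distance d=6): x=471/115 (≈4.0957) theta=-5/23 (≈-0.2174)
After 4 (thin lens f=-46): x=471/115 (≈4.0957) theta=-679/5290 (≈-0.1284)
Rounded to 4 decimal places: x = 4.0957, theta = -0.1284

Answer: 4.0957 -0.1284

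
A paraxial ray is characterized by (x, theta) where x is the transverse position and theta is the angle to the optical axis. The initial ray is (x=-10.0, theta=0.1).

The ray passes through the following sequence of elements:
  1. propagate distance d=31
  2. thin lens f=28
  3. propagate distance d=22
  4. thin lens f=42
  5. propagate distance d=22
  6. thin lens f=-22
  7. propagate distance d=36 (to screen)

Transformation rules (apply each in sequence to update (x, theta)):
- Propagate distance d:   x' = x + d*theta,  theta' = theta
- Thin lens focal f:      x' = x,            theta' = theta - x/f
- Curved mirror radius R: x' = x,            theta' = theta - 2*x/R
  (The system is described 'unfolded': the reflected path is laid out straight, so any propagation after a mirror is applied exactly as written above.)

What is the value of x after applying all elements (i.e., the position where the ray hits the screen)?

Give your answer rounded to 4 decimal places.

Answer: 32.8516

Derivation:
Initial: x=-10.0000 theta=0.1000
After 1 (propagate distance d=31): x=-6.9000 theta=0.1000
After 2 (thin lens f=28): x=-6.9000 theta=97/280 (≈0.3464)
After 3 (propagate distance d=22): x=101/140 (≈0.7214) theta=97/280 (≈0.3464)
After 4 (thin lens f=42): x=101/140 (≈0.7214) theta=242/735 (≈0.3293)
After 5 (propagate distance d=22): x=23417/2940 (≈7.9650) theta=242/735 (≈0.3293)
After 6 (thin lens f=-22): x=23417/2940 (≈7.9650) theta=44713/64680 (≈0.6913)
After 7 (propagate distance d=36 (to screen)): x=1062421/32340 (≈32.8516) theta=44713/64680 (≈0.6913)
Rounded to 4 decimal places: x = 32.8516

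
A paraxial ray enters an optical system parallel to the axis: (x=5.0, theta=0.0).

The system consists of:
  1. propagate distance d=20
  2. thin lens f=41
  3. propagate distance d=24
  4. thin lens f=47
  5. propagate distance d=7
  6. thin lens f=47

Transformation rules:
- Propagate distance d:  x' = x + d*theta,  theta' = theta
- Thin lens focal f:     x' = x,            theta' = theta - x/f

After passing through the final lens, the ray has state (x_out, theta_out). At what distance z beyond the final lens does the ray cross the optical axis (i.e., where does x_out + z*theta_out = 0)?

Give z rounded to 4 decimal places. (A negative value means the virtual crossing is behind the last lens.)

Answer: 4.9113

Derivation:
Initial: x=5.0000 theta=0.0000
After 1 (propagate distance d=20): x=5.0000 theta=0.0000
After 2 (thin lens f=41): x=5.0000 theta=-5/41 (≈-0.1220)
After 3 (propagate distance d=24): x=85/41 (≈2.0732) theta=-5/41 (≈-0.1220)
After 4 (thin lens f=47): x=85/41 (≈2.0732) theta=-320/1927 (≈-0.1661)
After 5 (propagate distance d=7): x=1755/1927 (≈0.9107) theta=-320/1927 (≈-0.1661)
After 6 (thin lens f=47): x=1755/1927 (≈0.9107) theta=-16795/90569 (≈-0.1854)
z_focus = -x_out/theta_out = -(1755/1927)/(-16795/90569) = 16497/3359 ≈ 4.9113
Rounded to 4 decimal places: z = 4.9113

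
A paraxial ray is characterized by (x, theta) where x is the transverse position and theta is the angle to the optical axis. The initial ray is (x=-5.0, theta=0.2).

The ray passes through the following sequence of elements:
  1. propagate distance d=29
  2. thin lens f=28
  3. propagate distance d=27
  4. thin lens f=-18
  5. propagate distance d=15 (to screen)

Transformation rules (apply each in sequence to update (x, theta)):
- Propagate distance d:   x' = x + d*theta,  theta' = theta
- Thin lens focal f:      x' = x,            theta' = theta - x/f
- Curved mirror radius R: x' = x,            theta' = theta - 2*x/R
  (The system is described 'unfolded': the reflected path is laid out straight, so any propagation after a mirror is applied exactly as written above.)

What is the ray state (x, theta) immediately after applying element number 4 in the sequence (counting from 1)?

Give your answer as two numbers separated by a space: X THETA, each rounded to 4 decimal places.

Initial: x=-5.0000 theta=0.2000
After 1 (propagate distance d=29): x=0.8000 theta=0.2000
After 2 (thin lens f=28): x=0.8000 theta=6/35 (≈0.1714)
After 3 (propagate distance d=27): x=38/7 (≈5.4286) theta=6/35 (≈0.1714)
After 4 (thin lens f=-18): x=38/7 (≈5.4286) theta=149/315 (≈0.4730)
Rounded to 4 decimal places: x = 5.4286, theta = 0.4730

Answer: 5.4286 0.4730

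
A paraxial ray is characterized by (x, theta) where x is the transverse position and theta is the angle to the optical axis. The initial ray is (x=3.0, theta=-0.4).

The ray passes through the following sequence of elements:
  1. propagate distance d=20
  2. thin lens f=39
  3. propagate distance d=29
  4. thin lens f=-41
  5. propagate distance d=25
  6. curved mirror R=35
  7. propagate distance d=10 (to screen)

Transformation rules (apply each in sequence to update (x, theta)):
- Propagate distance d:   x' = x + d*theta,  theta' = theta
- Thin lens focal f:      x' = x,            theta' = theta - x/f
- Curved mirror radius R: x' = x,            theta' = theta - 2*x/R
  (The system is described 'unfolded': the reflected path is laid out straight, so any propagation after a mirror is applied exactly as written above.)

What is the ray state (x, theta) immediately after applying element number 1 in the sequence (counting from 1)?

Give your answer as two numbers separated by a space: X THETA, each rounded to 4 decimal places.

Answer: -5.0000 -0.4000

Derivation:
Initial: x=3.0000 theta=-0.4000
After 1 (propagate distance d=20): x=-5.0000 theta=-0.4000
Rounded to 4 decimal places: x = -5.0000, theta = -0.4000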